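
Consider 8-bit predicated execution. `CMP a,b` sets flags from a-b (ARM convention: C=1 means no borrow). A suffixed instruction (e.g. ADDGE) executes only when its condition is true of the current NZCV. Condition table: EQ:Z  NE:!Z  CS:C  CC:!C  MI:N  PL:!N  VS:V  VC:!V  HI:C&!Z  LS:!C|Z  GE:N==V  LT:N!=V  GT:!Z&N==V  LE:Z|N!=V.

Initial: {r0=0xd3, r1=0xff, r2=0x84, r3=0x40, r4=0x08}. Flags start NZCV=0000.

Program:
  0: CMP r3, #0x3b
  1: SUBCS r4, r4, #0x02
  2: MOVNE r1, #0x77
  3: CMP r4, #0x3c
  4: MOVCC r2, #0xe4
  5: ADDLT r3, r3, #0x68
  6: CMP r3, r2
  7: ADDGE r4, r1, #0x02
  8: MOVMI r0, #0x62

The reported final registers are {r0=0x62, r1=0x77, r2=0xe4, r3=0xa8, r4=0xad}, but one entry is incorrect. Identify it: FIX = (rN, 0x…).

FIX = (r4, 0x06)

0: ✓ CMP  NZCV=0010
1: ✓ SUBCS  r4←0x06
2: ✓ MOVNE  r1←0x77
3: ✓ CMP  NZCV=1000
4: ✓ MOVCC  r2←0xe4
5: ✓ ADDLT  r3←0xa8
6: ✓ CMP  NZCV=1000
7: · ADDGE
8: ✓ MOVMI  r0←0x62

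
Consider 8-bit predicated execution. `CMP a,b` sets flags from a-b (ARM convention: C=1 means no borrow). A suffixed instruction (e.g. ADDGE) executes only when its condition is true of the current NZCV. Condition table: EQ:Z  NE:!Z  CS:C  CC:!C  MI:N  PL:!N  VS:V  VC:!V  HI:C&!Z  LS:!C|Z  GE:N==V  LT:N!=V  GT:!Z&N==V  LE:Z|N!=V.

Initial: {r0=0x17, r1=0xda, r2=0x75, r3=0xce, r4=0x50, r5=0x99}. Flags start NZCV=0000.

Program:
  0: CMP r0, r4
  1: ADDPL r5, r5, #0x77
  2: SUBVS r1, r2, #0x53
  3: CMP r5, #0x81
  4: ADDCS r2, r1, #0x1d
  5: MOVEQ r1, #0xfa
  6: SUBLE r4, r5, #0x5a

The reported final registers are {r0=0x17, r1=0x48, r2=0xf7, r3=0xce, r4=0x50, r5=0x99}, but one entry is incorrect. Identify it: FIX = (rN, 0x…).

[0] flags=1000 → (cmp)
[1] flags=1000 PL?F → skip
[2] flags=1000 VS?F → skip
[3] flags=0010 → (cmp)
[4] flags=0010 CS?T → r2=0xf7
[5] flags=0010 EQ?F → skip
[6] flags=0010 LE?F → skip

FIX = (r1, 0xda)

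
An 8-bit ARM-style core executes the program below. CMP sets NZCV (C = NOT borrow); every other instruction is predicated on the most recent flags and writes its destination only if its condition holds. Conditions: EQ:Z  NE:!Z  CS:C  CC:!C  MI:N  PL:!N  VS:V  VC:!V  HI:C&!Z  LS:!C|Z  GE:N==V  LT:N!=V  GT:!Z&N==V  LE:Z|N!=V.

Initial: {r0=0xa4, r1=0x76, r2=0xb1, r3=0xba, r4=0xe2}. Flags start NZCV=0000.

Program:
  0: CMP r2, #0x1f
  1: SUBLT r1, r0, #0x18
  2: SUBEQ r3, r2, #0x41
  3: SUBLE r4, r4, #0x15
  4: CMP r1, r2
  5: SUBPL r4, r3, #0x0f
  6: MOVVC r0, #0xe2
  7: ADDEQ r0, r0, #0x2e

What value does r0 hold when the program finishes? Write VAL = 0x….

VAL = 0xe2

0: ✓ CMP  NZCV=1010
1: ✓ SUBLT  r1←0x8c
2: · SUBEQ
3: ✓ SUBLE  r4←0xcd
4: ✓ CMP  NZCV=1000
5: · SUBPL
6: ✓ MOVVC  r0←0xe2
7: · ADDEQ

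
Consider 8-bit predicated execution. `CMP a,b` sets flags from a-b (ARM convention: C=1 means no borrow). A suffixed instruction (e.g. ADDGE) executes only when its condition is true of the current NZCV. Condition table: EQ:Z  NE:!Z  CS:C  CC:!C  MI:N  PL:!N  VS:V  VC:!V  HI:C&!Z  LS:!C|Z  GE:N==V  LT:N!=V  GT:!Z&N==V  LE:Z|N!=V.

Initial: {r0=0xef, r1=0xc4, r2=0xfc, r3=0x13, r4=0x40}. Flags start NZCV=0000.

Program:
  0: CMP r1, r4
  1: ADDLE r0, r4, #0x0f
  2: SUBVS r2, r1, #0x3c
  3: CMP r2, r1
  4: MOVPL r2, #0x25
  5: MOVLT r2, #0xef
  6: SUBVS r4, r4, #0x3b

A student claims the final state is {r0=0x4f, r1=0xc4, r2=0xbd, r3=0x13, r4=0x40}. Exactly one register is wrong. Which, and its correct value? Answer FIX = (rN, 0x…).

0: ✓ CMP  NZCV=1010
1: ✓ ADDLE  r0←0x4f
2: · SUBVS
3: ✓ CMP  NZCV=0010
4: ✓ MOVPL  r2←0x25
5: · MOVLT
6: · SUBVS

FIX = (r2, 0x25)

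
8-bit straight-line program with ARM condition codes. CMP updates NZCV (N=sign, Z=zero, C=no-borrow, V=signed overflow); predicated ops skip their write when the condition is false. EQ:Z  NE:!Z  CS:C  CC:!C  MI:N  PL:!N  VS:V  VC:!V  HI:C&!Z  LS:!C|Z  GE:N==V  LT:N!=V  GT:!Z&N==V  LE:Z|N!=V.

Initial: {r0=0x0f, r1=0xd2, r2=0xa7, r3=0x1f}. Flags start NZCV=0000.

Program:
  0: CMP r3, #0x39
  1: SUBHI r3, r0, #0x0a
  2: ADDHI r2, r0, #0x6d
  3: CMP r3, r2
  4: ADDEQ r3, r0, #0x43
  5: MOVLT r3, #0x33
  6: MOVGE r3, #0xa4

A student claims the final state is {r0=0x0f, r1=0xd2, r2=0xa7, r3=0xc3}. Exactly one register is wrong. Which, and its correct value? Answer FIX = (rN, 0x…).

FIX = (r3, 0xa4)

[0] flags=1000 → (cmp)
[1] flags=1000 HI?F → skip
[2] flags=1000 HI?F → skip
[3] flags=0000 → (cmp)
[4] flags=0000 EQ?F → skip
[5] flags=0000 LT?F → skip
[6] flags=0000 GE?T → r3=0xa4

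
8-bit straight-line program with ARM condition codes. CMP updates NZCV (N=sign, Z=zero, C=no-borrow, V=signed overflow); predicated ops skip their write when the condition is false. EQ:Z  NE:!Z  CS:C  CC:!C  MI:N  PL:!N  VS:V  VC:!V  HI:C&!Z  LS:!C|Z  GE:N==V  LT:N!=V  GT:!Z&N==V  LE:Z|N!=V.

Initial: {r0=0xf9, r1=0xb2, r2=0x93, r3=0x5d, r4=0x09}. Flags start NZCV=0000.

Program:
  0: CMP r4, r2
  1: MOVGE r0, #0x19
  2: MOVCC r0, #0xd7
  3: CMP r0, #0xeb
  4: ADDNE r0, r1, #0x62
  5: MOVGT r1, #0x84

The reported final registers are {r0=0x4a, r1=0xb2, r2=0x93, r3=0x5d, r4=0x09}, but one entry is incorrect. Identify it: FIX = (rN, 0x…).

0: ✓ CMP  NZCV=0000
1: ✓ MOVGE  r0←0x19
2: ✓ MOVCC  r0←0xd7
3: ✓ CMP  NZCV=1000
4: ✓ ADDNE  r0←0x14
5: · MOVGT

FIX = (r0, 0x14)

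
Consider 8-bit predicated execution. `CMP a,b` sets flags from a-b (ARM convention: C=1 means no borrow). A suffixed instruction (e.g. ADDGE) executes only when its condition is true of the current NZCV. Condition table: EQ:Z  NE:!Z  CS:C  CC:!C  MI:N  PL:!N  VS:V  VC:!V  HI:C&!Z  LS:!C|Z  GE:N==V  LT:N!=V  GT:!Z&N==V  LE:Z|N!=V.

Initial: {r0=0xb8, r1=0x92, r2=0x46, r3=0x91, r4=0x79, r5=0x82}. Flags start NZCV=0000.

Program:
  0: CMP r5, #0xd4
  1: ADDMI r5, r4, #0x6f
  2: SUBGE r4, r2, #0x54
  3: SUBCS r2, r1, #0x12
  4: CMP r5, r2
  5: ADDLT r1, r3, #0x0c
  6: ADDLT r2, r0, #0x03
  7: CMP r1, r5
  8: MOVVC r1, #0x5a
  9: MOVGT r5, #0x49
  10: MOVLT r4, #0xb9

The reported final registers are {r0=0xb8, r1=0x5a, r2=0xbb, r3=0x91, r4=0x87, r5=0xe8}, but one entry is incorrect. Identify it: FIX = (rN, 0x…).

FIX = (r4, 0xb9)

[0] flags=1000 → (cmp)
[1] flags=1000 MI?T → r5=0xe8
[2] flags=1000 GE?F → skip
[3] flags=1000 CS?F → skip
[4] flags=1010 → (cmp)
[5] flags=1010 LT?T → r1=0x9d
[6] flags=1010 LT?T → r2=0xbb
[7] flags=1000 → (cmp)
[8] flags=1000 VC?T → r1=0x5a
[9] flags=1000 GT?F → skip
[10] flags=1000 LT?T → r4=0xb9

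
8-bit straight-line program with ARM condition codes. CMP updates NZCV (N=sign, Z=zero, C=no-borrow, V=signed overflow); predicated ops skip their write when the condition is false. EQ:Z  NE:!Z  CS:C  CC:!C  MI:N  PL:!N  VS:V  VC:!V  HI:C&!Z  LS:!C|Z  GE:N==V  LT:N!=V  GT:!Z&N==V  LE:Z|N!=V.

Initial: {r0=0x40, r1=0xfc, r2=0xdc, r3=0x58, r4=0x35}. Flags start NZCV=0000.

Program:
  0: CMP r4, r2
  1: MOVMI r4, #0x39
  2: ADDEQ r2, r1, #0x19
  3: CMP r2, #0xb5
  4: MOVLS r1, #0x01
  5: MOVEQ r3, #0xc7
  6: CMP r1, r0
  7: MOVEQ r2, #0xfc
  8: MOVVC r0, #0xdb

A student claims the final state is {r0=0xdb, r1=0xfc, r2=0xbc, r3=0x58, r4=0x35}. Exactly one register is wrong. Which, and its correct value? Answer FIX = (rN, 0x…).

FIX = (r2, 0xdc)

[0] flags=0000 → (cmp)
[1] flags=0000 MI?F → skip
[2] flags=0000 EQ?F → skip
[3] flags=0010 → (cmp)
[4] flags=0010 LS?F → skip
[5] flags=0010 EQ?F → skip
[6] flags=1010 → (cmp)
[7] flags=1010 EQ?F → skip
[8] flags=1010 VC?T → r0=0xdb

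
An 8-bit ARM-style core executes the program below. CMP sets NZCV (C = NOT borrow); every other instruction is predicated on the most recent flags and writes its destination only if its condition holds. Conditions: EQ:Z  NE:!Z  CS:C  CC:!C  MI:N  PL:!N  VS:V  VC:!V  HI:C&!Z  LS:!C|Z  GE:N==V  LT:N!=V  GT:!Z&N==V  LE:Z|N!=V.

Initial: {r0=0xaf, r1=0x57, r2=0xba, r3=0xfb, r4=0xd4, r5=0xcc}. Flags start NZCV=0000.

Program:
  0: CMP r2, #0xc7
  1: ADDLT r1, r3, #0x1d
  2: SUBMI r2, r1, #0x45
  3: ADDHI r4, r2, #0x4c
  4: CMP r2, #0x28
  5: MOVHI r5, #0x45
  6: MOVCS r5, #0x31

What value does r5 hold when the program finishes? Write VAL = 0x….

0: ✓ CMP  NZCV=1000
1: ✓ ADDLT  r1←0x18
2: ✓ SUBMI  r2←0xd3
3: · ADDHI
4: ✓ CMP  NZCV=1010
5: ✓ MOVHI  r5←0x45
6: ✓ MOVCS  r5←0x31

VAL = 0x31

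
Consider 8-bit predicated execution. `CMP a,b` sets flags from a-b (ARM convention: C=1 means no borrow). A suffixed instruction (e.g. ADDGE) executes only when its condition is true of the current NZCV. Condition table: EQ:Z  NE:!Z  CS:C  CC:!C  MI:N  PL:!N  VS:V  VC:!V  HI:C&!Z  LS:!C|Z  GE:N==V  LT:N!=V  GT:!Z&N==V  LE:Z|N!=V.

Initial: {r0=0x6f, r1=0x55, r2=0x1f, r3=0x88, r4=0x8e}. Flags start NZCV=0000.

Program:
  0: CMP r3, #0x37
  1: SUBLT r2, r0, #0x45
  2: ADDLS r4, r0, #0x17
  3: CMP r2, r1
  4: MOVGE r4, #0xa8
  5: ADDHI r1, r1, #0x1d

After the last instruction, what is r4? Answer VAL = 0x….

[0] flags=0011 → (cmp)
[1] flags=0011 LT?T → r2=0x2a
[2] flags=0011 LS?F → skip
[3] flags=1000 → (cmp)
[4] flags=1000 GE?F → skip
[5] flags=1000 HI?F → skip

VAL = 0x8e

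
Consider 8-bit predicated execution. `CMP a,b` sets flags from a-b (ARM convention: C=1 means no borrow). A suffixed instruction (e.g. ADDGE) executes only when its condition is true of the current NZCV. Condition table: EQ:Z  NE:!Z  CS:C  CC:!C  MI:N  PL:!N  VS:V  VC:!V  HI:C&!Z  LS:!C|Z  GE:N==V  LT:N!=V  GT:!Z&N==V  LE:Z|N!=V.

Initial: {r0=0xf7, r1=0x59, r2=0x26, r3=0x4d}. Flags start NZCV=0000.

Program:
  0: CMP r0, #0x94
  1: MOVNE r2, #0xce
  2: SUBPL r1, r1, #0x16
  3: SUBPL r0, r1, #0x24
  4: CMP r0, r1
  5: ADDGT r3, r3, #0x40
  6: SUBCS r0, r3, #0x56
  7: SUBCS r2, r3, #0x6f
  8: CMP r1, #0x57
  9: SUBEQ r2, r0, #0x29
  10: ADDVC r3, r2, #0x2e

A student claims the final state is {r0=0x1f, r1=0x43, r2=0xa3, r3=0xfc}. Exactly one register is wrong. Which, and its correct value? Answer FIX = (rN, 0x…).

FIX = (r2, 0xce)

0: ✓ CMP  NZCV=0010
1: ✓ MOVNE  r2←0xce
2: ✓ SUBPL  r1←0x43
3: ✓ SUBPL  r0←0x1f
4: ✓ CMP  NZCV=1000
5: · ADDGT
6: · SUBCS
7: · SUBCS
8: ✓ CMP  NZCV=1000
9: · SUBEQ
10: ✓ ADDVC  r3←0xfc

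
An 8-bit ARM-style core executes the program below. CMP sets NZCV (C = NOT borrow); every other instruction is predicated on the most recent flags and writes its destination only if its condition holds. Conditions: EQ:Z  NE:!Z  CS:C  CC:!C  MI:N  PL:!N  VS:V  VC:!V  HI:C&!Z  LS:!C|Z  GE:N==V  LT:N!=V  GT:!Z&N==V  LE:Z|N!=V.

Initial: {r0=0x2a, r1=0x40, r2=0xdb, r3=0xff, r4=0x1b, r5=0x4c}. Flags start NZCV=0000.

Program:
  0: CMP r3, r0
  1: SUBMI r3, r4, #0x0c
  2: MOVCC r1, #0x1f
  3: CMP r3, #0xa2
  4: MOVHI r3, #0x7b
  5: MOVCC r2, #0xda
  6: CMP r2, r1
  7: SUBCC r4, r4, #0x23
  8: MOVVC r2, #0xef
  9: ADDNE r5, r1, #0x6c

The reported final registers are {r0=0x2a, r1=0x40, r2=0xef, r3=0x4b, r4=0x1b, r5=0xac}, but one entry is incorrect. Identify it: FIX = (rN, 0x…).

[0] flags=1010 → (cmp)
[1] flags=1010 MI?T → r3=0x0f
[2] flags=1010 CC?F → skip
[3] flags=0000 → (cmp)
[4] flags=0000 HI?F → skip
[5] flags=0000 CC?T → r2=0xda
[6] flags=1010 → (cmp)
[7] flags=1010 CC?F → skip
[8] flags=1010 VC?T → r2=0xef
[9] flags=1010 NE?T → r5=0xac

FIX = (r3, 0x0f)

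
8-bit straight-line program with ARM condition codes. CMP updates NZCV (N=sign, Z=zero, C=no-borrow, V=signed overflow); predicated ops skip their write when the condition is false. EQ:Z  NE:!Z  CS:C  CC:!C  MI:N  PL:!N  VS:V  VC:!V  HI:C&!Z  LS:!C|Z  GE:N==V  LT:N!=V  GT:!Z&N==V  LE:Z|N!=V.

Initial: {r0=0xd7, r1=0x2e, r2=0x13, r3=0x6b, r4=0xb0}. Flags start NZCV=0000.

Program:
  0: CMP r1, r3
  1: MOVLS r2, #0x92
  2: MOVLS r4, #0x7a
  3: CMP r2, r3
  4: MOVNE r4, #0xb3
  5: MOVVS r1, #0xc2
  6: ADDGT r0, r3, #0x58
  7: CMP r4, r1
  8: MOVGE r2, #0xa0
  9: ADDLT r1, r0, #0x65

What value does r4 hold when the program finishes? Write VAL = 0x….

VAL = 0xb3

0: ✓ CMP  NZCV=1000
1: ✓ MOVLS  r2←0x92
2: ✓ MOVLS  r4←0x7a
3: ✓ CMP  NZCV=0011
4: ✓ MOVNE  r4←0xb3
5: ✓ MOVVS  r1←0xc2
6: · ADDGT
7: ✓ CMP  NZCV=1000
8: · MOVGE
9: ✓ ADDLT  r1←0x3c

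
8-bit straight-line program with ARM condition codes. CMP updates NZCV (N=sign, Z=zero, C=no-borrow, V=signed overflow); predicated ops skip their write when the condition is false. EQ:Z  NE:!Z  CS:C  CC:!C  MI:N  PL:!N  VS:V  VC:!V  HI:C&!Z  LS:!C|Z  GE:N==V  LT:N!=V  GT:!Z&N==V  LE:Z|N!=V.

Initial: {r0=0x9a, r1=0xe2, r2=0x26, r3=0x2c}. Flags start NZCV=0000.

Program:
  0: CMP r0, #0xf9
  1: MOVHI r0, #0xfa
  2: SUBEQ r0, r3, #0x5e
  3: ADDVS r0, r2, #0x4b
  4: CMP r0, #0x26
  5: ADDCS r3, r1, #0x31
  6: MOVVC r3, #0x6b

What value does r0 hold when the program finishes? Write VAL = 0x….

0: ✓ CMP  NZCV=1000
1: · MOVHI
2: · SUBEQ
3: · ADDVS
4: ✓ CMP  NZCV=0011
5: ✓ ADDCS  r3←0x13
6: · MOVVC

VAL = 0x9a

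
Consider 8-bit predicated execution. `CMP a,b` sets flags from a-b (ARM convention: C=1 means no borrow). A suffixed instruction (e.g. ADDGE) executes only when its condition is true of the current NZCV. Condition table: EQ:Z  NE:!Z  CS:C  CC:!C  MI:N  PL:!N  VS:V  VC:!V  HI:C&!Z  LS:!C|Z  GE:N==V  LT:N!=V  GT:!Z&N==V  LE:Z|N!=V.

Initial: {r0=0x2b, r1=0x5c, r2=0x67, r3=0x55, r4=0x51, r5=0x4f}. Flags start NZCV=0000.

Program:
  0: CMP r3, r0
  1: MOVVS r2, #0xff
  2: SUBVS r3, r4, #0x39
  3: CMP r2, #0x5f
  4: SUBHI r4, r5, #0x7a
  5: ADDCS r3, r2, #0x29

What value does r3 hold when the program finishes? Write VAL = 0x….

VAL = 0x90

[0] flags=0010 → (cmp)
[1] flags=0010 VS?F → skip
[2] flags=0010 VS?F → skip
[3] flags=0010 → (cmp)
[4] flags=0010 HI?T → r4=0xd5
[5] flags=0010 CS?T → r3=0x90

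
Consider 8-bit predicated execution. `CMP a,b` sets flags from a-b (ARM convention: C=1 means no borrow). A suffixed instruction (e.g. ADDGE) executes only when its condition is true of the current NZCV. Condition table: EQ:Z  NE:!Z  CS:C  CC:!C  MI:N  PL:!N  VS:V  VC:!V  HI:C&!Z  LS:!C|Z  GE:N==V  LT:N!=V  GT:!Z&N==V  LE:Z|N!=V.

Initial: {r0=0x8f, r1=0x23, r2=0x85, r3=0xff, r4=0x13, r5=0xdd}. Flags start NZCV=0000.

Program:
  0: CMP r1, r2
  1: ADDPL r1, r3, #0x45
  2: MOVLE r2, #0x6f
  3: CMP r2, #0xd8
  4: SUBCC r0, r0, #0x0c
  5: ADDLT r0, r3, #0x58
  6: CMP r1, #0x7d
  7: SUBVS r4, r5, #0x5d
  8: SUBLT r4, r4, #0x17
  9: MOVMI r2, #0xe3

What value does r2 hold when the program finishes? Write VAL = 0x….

VAL = 0xe3

0: ✓ CMP  NZCV=1001
1: · ADDPL
2: · MOVLE
3: ✓ CMP  NZCV=1000
4: ✓ SUBCC  r0←0x83
5: ✓ ADDLT  r0←0x57
6: ✓ CMP  NZCV=1000
7: · SUBVS
8: ✓ SUBLT  r4←0xfc
9: ✓ MOVMI  r2←0xe3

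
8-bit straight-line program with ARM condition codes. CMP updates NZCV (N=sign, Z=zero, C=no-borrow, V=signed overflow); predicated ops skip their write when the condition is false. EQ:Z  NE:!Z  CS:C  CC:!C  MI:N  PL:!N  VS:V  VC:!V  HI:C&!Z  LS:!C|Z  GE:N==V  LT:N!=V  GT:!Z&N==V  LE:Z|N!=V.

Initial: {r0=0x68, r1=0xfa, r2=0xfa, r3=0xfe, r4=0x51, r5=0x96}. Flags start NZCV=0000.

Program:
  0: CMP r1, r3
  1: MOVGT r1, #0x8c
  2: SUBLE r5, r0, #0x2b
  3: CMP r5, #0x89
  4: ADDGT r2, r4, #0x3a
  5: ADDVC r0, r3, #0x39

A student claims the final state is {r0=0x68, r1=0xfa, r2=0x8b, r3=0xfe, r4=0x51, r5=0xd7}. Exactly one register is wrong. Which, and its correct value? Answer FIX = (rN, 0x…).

0: ✓ CMP  NZCV=1000
1: · MOVGT
2: ✓ SUBLE  r5←0x3d
3: ✓ CMP  NZCV=1001
4: ✓ ADDGT  r2←0x8b
5: · ADDVC

FIX = (r5, 0x3d)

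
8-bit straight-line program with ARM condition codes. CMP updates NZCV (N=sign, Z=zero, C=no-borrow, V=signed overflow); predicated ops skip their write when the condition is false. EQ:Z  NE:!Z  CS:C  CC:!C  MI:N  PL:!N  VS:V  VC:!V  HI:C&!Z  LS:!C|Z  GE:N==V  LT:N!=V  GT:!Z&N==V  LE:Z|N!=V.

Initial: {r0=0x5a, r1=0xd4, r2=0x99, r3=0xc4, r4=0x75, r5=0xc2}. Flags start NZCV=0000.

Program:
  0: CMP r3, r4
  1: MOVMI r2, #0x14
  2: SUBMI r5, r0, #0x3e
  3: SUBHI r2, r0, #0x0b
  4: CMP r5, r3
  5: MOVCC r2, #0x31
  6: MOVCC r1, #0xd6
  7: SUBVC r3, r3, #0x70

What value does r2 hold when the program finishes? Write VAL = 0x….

VAL = 0x31

[0] flags=0011 → (cmp)
[1] flags=0011 MI?F → skip
[2] flags=0011 MI?F → skip
[3] flags=0011 HI?T → r2=0x4f
[4] flags=1000 → (cmp)
[5] flags=1000 CC?T → r2=0x31
[6] flags=1000 CC?T → r1=0xd6
[7] flags=1000 VC?T → r3=0x54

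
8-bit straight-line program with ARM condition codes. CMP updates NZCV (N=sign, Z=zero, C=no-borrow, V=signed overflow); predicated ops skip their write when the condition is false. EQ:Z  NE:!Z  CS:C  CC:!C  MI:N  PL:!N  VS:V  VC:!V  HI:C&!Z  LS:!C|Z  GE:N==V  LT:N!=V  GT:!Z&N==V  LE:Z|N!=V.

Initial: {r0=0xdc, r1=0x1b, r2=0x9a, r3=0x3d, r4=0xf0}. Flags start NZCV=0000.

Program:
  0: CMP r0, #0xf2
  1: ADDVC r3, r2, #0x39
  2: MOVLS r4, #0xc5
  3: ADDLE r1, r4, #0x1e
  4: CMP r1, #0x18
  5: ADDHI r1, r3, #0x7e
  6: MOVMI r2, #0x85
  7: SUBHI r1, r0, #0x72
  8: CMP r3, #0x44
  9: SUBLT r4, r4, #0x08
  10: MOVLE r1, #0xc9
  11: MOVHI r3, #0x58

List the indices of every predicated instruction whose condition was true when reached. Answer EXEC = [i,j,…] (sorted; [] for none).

[0] flags=1000 → (cmp)
[1] flags=1000 VC?T → r3=0xd3
[2] flags=1000 LS?T → r4=0xc5
[3] flags=1000 LE?T → r1=0xe3
[4] flags=1010 → (cmp)
[5] flags=1010 HI?T → r1=0x51
[6] flags=1010 MI?T → r2=0x85
[7] flags=1010 HI?T → r1=0x6a
[8] flags=1010 → (cmp)
[9] flags=1010 LT?T → r4=0xbd
[10] flags=1010 LE?T → r1=0xc9
[11] flags=1010 HI?T → r3=0x58

EXEC = [1,2,3,5,6,7,9,10,11]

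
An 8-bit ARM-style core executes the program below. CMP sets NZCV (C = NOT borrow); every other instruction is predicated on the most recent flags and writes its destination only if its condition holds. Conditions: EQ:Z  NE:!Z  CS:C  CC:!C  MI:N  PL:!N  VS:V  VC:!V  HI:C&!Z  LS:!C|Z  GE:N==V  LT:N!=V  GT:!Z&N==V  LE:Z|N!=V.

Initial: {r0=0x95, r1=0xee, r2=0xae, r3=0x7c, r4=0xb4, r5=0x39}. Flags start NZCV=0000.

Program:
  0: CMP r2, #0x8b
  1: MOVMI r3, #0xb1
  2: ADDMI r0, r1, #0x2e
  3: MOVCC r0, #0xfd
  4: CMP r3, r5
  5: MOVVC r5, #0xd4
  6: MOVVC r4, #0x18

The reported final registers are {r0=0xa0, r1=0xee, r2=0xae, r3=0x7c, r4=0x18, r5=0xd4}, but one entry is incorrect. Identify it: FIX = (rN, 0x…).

0: ✓ CMP  NZCV=0010
1: · MOVMI
2: · ADDMI
3: · MOVCC
4: ✓ CMP  NZCV=0010
5: ✓ MOVVC  r5←0xd4
6: ✓ MOVVC  r4←0x18

FIX = (r0, 0x95)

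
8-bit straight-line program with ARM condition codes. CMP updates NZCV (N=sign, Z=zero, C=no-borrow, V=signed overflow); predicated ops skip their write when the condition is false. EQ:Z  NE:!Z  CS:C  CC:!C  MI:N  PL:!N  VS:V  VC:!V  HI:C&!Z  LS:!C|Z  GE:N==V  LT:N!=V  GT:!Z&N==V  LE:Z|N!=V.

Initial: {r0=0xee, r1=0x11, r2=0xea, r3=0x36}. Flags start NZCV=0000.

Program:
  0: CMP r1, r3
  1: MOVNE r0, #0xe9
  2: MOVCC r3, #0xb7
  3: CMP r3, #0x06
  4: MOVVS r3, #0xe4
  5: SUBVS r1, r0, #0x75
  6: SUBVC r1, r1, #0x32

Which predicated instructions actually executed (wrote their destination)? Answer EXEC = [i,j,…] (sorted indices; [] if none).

EXEC = [1,2,6]

0: ✓ CMP  NZCV=1000
1: ✓ MOVNE  r0←0xe9
2: ✓ MOVCC  r3←0xb7
3: ✓ CMP  NZCV=1010
4: · MOVVS
5: · SUBVS
6: ✓ SUBVC  r1←0xdf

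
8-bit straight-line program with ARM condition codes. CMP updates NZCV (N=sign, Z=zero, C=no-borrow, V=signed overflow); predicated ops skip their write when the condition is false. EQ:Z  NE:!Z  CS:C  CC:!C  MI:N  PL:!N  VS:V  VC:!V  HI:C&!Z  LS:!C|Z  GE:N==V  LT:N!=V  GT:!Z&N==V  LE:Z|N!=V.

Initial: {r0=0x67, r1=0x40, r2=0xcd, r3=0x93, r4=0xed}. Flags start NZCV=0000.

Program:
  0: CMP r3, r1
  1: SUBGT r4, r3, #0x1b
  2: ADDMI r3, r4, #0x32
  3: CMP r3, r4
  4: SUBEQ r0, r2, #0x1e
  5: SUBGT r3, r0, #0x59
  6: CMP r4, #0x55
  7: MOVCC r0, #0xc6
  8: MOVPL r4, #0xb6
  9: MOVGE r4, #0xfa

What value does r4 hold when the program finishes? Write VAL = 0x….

VAL = 0xed

0: ✓ CMP  NZCV=0011
1: · SUBGT
2: · ADDMI
3: ✓ CMP  NZCV=1000
4: · SUBEQ
5: · SUBGT
6: ✓ CMP  NZCV=1010
7: · MOVCC
8: · MOVPL
9: · MOVGE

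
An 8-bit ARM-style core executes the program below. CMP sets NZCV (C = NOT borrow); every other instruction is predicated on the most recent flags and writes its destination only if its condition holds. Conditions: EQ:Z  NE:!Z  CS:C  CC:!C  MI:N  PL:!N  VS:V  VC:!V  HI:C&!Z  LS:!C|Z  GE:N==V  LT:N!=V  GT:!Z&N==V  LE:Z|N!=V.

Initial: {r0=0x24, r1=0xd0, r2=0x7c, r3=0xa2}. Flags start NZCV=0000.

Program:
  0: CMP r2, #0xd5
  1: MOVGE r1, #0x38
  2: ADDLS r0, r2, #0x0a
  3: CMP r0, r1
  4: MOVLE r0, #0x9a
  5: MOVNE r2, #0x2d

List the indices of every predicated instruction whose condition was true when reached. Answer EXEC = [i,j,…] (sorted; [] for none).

[0] flags=1001 → (cmp)
[1] flags=1001 GE?T → r1=0x38
[2] flags=1001 LS?T → r0=0x86
[3] flags=0011 → (cmp)
[4] flags=0011 LE?T → r0=0x9a
[5] flags=0011 NE?T → r2=0x2d

EXEC = [1,2,4,5]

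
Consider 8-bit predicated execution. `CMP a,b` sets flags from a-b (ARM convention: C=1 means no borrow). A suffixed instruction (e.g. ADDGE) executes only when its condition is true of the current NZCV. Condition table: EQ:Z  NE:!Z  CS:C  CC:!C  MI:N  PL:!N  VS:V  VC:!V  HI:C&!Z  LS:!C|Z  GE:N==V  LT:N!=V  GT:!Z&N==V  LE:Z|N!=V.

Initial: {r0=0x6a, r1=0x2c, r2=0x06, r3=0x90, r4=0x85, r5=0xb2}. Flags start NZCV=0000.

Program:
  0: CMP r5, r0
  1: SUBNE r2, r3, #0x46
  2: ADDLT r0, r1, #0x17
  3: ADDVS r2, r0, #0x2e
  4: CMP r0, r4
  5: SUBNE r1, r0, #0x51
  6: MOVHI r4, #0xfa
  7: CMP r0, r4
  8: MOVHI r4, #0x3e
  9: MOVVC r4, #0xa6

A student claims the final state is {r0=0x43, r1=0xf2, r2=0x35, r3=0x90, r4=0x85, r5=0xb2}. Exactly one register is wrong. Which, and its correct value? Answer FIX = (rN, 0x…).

FIX = (r2, 0x71)

0: ✓ CMP  NZCV=0011
1: ✓ SUBNE  r2←0x4a
2: ✓ ADDLT  r0←0x43
3: ✓ ADDVS  r2←0x71
4: ✓ CMP  NZCV=1001
5: ✓ SUBNE  r1←0xf2
6: · MOVHI
7: ✓ CMP  NZCV=1001
8: · MOVHI
9: · MOVVC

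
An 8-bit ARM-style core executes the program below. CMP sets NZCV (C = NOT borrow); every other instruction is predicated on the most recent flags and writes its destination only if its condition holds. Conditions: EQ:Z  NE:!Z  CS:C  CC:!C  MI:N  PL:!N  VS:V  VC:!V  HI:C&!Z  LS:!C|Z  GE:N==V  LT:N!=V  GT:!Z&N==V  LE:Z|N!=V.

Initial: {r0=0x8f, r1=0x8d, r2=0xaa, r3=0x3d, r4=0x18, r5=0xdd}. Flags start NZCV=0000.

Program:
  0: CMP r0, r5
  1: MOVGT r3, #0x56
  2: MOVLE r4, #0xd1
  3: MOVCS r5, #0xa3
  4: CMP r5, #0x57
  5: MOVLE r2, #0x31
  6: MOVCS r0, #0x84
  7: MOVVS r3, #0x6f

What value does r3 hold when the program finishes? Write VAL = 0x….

VAL = 0x3d

0: ✓ CMP  NZCV=1000
1: · MOVGT
2: ✓ MOVLE  r4←0xd1
3: · MOVCS
4: ✓ CMP  NZCV=1010
5: ✓ MOVLE  r2←0x31
6: ✓ MOVCS  r0←0x84
7: · MOVVS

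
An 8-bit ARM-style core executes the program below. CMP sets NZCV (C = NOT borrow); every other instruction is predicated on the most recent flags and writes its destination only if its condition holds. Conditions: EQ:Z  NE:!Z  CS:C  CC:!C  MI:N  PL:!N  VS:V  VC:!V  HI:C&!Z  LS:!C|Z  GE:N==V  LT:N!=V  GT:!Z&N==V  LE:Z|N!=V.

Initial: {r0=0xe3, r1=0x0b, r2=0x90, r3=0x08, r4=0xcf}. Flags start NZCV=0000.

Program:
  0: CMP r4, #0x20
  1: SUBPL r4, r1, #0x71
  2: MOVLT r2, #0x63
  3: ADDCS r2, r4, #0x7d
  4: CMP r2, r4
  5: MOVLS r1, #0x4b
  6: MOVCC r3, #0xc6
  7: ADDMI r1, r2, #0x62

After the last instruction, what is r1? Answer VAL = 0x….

VAL = 0x4b

[0] flags=1010 → (cmp)
[1] flags=1010 PL?F → skip
[2] flags=1010 LT?T → r2=0x63
[3] flags=1010 CS?T → r2=0x4c
[4] flags=0000 → (cmp)
[5] flags=0000 LS?T → r1=0x4b
[6] flags=0000 CC?T → r3=0xc6
[7] flags=0000 MI?F → skip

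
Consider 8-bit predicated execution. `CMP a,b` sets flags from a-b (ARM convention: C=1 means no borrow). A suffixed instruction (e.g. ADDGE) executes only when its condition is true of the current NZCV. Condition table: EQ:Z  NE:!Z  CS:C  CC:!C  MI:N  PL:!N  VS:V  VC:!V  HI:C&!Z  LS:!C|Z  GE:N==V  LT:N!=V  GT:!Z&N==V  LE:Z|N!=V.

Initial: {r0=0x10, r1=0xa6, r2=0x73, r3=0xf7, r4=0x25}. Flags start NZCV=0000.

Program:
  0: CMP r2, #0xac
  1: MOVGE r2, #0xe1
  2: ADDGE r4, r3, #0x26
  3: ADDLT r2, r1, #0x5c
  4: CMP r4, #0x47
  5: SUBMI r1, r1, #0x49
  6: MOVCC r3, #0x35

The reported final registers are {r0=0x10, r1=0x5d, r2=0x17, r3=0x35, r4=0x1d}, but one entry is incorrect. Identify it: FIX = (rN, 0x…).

FIX = (r2, 0xe1)

[0] flags=1001 → (cmp)
[1] flags=1001 GE?T → r2=0xe1
[2] flags=1001 GE?T → r4=0x1d
[3] flags=1001 LT?F → skip
[4] flags=1000 → (cmp)
[5] flags=1000 MI?T → r1=0x5d
[6] flags=1000 CC?T → r3=0x35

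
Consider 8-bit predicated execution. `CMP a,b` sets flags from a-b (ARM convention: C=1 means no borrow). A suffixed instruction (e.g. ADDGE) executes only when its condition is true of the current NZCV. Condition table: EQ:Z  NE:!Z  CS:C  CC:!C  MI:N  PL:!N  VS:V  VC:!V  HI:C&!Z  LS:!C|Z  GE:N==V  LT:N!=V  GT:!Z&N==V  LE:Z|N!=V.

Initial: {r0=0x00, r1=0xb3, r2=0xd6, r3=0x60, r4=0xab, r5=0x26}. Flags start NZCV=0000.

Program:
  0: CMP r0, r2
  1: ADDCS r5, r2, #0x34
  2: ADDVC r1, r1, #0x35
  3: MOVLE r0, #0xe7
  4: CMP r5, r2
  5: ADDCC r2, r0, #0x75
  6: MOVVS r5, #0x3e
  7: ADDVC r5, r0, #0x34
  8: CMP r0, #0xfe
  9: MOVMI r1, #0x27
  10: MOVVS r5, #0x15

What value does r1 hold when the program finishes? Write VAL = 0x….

[0] flags=0000 → (cmp)
[1] flags=0000 CS?F → skip
[2] flags=0000 VC?T → r1=0xe8
[3] flags=0000 LE?F → skip
[4] flags=0000 → (cmp)
[5] flags=0000 CC?T → r2=0x75
[6] flags=0000 VS?F → skip
[7] flags=0000 VC?T → r5=0x34
[8] flags=0000 → (cmp)
[9] flags=0000 MI?F → skip
[10] flags=0000 VS?F → skip

VAL = 0xe8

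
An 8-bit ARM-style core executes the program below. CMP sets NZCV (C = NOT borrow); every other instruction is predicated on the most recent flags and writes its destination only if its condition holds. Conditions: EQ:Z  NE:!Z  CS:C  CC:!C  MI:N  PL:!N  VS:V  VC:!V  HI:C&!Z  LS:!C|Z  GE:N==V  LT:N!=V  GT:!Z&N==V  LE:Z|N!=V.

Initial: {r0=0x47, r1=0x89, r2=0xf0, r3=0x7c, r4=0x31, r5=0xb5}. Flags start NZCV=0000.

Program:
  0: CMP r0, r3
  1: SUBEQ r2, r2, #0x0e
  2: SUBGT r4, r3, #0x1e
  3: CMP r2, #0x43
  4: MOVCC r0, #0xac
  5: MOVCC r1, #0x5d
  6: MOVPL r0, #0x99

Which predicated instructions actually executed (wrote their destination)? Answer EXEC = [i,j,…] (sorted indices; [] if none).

EXEC = []

0: ✓ CMP  NZCV=1000
1: · SUBEQ
2: · SUBGT
3: ✓ CMP  NZCV=1010
4: · MOVCC
5: · MOVCC
6: · MOVPL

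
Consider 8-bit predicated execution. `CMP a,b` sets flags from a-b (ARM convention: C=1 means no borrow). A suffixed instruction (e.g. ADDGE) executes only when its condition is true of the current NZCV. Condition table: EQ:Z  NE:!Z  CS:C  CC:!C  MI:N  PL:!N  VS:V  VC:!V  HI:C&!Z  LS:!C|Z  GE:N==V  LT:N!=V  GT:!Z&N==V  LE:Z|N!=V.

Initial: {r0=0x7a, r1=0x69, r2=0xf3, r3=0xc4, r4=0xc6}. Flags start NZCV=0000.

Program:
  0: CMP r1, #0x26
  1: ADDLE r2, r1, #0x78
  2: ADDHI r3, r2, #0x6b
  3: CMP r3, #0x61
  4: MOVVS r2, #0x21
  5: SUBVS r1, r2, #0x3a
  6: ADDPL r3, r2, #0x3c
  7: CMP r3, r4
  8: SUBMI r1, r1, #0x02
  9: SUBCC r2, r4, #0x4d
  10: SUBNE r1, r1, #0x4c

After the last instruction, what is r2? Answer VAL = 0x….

VAL = 0x79

[0] flags=0010 → (cmp)
[1] flags=0010 LE?F → skip
[2] flags=0010 HI?T → r3=0x5e
[3] flags=1000 → (cmp)
[4] flags=1000 VS?F → skip
[5] flags=1000 VS?F → skip
[6] flags=1000 PL?F → skip
[7] flags=1001 → (cmp)
[8] flags=1001 MI?T → r1=0x67
[9] flags=1001 CC?T → r2=0x79
[10] flags=1001 NE?T → r1=0x1b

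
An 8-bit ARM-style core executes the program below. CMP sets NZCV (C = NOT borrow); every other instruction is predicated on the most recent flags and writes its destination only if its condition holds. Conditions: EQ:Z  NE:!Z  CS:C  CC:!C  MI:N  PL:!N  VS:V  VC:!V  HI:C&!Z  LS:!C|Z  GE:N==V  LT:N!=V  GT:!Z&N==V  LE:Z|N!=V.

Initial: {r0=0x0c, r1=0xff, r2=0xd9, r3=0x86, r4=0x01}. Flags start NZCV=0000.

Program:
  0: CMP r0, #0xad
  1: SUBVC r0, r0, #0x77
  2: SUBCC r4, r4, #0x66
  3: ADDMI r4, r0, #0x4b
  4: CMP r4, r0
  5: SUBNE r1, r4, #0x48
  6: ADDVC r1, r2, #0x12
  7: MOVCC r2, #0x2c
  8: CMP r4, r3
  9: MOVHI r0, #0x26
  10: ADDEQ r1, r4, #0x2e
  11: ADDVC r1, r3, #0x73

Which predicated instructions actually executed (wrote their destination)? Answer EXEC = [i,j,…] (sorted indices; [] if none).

[0] flags=0000 → (cmp)
[1] flags=0000 VC?T → r0=0x95
[2] flags=0000 CC?T → r4=0x9b
[3] flags=0000 MI?F → skip
[4] flags=0010 → (cmp)
[5] flags=0010 NE?T → r1=0x53
[6] flags=0010 VC?T → r1=0xeb
[7] flags=0010 CC?F → skip
[8] flags=0010 → (cmp)
[9] flags=0010 HI?T → r0=0x26
[10] flags=0010 EQ?F → skip
[11] flags=0010 VC?T → r1=0xf9

EXEC = [1,2,5,6,9,11]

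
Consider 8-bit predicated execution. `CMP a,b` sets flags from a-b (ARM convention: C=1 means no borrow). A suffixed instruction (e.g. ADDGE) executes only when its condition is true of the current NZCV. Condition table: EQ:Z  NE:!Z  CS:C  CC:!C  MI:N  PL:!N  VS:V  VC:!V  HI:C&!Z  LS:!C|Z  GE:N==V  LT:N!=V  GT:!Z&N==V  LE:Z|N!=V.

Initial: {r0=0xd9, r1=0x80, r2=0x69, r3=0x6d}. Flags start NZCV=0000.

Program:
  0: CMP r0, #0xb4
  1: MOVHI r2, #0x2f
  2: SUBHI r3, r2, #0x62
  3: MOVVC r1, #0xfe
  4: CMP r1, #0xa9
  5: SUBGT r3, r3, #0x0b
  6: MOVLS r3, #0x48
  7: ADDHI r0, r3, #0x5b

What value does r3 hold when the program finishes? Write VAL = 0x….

VAL = 0xc2

0: ✓ CMP  NZCV=0010
1: ✓ MOVHI  r2←0x2f
2: ✓ SUBHI  r3←0xcd
3: ✓ MOVVC  r1←0xfe
4: ✓ CMP  NZCV=0010
5: ✓ SUBGT  r3←0xc2
6: · MOVLS
7: ✓ ADDHI  r0←0x1d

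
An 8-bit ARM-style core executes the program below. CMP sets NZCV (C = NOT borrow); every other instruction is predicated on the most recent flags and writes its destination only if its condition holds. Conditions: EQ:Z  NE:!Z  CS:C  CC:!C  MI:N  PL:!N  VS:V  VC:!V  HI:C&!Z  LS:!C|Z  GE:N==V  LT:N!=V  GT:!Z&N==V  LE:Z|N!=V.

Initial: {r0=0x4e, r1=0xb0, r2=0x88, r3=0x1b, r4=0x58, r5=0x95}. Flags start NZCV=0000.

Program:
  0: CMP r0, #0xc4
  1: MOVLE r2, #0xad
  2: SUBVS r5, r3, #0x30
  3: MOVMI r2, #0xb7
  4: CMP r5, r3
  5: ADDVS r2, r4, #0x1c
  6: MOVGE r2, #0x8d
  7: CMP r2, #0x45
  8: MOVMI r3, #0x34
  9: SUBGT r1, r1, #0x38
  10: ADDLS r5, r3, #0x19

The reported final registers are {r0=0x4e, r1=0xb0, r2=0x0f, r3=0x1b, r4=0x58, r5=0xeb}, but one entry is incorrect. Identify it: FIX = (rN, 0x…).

FIX = (r2, 0xb7)

[0] flags=1001 → (cmp)
[1] flags=1001 LE?F → skip
[2] flags=1001 VS?T → r5=0xeb
[3] flags=1001 MI?T → r2=0xb7
[4] flags=1010 → (cmp)
[5] flags=1010 VS?F → skip
[6] flags=1010 GE?F → skip
[7] flags=0011 → (cmp)
[8] flags=0011 MI?F → skip
[9] flags=0011 GT?F → skip
[10] flags=0011 LS?F → skip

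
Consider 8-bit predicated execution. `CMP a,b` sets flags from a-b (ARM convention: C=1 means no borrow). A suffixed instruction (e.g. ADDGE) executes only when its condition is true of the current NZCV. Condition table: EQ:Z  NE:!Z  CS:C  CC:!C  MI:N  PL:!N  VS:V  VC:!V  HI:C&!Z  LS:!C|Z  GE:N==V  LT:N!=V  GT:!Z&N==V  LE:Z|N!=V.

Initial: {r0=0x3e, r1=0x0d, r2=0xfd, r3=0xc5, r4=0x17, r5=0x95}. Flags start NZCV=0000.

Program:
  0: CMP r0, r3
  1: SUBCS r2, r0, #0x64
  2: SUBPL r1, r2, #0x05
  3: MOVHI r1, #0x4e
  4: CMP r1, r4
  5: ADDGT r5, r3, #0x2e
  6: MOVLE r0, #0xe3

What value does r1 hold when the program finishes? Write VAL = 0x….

0: ✓ CMP  NZCV=0000
1: · SUBCS
2: ✓ SUBPL  r1←0xf8
3: · MOVHI
4: ✓ CMP  NZCV=1010
5: · ADDGT
6: ✓ MOVLE  r0←0xe3

VAL = 0xf8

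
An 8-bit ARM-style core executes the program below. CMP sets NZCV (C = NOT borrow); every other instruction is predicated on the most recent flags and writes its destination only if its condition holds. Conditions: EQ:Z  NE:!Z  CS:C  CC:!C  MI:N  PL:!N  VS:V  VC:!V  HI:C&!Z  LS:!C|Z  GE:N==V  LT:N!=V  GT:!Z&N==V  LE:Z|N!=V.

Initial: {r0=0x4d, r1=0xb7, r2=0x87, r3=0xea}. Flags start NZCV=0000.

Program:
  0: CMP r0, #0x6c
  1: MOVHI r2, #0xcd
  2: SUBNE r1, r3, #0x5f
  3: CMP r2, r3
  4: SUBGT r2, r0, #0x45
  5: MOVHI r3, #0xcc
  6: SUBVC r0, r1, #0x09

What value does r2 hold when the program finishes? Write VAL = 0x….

VAL = 0x87

0: ✓ CMP  NZCV=1000
1: · MOVHI
2: ✓ SUBNE  r1←0x8b
3: ✓ CMP  NZCV=1000
4: · SUBGT
5: · MOVHI
6: ✓ SUBVC  r0←0x82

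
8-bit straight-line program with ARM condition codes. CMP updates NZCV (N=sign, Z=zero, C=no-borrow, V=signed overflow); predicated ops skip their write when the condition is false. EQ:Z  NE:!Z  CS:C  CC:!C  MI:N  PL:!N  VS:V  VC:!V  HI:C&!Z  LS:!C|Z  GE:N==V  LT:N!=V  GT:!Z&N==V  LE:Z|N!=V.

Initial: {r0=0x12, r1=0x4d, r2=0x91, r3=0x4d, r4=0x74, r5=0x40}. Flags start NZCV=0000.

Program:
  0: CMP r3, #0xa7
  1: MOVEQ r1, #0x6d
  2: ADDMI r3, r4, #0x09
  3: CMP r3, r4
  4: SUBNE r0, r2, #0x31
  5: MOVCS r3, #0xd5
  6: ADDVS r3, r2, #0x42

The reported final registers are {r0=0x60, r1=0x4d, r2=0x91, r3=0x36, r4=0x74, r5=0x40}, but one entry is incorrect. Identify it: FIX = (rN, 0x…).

[0] flags=1001 → (cmp)
[1] flags=1001 EQ?F → skip
[2] flags=1001 MI?T → r3=0x7d
[3] flags=0010 → (cmp)
[4] flags=0010 NE?T → r0=0x60
[5] flags=0010 CS?T → r3=0xd5
[6] flags=0010 VS?F → skip

FIX = (r3, 0xd5)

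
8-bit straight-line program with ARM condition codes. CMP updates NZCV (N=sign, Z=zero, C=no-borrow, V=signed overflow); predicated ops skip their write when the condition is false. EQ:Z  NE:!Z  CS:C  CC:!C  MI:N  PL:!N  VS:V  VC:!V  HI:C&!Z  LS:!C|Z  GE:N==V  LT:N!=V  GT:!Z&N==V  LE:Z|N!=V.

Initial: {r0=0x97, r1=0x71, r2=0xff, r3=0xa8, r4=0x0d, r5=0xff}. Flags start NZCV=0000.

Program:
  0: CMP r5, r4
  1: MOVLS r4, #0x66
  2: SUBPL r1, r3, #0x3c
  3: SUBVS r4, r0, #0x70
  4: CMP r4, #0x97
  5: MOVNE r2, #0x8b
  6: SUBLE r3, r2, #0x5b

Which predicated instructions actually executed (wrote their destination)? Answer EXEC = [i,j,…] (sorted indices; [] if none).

0: ✓ CMP  NZCV=1010
1: · MOVLS
2: · SUBPL
3: · SUBVS
4: ✓ CMP  NZCV=0000
5: ✓ MOVNE  r2←0x8b
6: · SUBLE

EXEC = [5]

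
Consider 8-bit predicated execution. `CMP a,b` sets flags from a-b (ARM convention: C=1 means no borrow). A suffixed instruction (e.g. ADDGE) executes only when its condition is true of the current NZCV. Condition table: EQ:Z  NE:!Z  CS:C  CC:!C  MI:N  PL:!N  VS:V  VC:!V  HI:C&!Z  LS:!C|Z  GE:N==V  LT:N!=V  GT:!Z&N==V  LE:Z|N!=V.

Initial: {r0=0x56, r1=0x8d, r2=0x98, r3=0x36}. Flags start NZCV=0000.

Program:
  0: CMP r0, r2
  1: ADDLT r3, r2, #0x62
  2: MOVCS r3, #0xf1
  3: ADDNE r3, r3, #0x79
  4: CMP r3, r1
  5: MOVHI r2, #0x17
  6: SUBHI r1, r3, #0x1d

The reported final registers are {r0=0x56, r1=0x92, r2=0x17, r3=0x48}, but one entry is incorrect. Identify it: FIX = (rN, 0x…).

[0] flags=1001 → (cmp)
[1] flags=1001 LT?F → skip
[2] flags=1001 CS?F → skip
[3] flags=1001 NE?T → r3=0xaf
[4] flags=0010 → (cmp)
[5] flags=0010 HI?T → r2=0x17
[6] flags=0010 HI?T → r1=0x92

FIX = (r3, 0xaf)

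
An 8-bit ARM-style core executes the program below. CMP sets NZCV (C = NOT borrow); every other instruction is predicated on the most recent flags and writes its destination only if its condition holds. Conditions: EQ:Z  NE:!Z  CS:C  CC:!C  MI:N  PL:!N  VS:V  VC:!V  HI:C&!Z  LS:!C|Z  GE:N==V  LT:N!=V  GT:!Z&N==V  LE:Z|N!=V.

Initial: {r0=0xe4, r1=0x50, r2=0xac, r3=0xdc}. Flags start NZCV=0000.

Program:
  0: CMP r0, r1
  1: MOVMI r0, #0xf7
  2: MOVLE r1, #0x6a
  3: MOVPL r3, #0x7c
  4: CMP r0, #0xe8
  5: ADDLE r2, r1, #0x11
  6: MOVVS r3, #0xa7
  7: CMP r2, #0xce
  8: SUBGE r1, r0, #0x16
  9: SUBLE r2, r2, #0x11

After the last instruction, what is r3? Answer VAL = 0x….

VAL = 0xdc

[0] flags=1010 → (cmp)
[1] flags=1010 MI?T → r0=0xf7
[2] flags=1010 LE?T → r1=0x6a
[3] flags=1010 PL?F → skip
[4] flags=0010 → (cmp)
[5] flags=0010 LE?F → skip
[6] flags=0010 VS?F → skip
[7] flags=1000 → (cmp)
[8] flags=1000 GE?F → skip
[9] flags=1000 LE?T → r2=0x9b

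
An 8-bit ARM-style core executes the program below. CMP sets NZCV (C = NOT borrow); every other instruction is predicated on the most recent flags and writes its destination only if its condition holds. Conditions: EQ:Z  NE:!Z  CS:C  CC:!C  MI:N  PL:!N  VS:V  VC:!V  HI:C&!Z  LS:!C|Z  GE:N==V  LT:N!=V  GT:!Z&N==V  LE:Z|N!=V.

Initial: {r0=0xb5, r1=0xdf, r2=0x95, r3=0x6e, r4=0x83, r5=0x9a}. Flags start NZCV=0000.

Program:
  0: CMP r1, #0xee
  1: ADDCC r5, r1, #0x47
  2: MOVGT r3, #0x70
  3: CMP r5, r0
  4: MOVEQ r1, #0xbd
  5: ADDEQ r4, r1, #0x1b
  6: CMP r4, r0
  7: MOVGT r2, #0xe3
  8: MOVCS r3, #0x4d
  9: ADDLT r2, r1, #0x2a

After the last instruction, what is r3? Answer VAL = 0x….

0: ✓ CMP  NZCV=1000
1: ✓ ADDCC  r5←0x26
2: · MOVGT
3: ✓ CMP  NZCV=0000
4: · MOVEQ
5: · ADDEQ
6: ✓ CMP  NZCV=1000
7: · MOVGT
8: · MOVCS
9: ✓ ADDLT  r2←0x09

VAL = 0x6e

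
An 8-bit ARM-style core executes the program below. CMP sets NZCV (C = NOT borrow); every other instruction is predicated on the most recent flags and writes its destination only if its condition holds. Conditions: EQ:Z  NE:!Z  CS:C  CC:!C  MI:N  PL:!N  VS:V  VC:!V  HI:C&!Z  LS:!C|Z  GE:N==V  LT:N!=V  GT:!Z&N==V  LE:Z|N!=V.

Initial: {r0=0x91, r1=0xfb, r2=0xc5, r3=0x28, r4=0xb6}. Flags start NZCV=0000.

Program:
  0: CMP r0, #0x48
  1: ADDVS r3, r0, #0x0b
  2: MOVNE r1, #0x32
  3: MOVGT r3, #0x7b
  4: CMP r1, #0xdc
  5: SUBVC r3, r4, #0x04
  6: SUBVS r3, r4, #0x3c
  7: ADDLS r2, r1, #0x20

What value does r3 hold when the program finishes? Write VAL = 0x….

0: ✓ CMP  NZCV=0011
1: ✓ ADDVS  r3←0x9c
2: ✓ MOVNE  r1←0x32
3: · MOVGT
4: ✓ CMP  NZCV=0000
5: ✓ SUBVC  r3←0xb2
6: · SUBVS
7: ✓ ADDLS  r2←0x52

VAL = 0xb2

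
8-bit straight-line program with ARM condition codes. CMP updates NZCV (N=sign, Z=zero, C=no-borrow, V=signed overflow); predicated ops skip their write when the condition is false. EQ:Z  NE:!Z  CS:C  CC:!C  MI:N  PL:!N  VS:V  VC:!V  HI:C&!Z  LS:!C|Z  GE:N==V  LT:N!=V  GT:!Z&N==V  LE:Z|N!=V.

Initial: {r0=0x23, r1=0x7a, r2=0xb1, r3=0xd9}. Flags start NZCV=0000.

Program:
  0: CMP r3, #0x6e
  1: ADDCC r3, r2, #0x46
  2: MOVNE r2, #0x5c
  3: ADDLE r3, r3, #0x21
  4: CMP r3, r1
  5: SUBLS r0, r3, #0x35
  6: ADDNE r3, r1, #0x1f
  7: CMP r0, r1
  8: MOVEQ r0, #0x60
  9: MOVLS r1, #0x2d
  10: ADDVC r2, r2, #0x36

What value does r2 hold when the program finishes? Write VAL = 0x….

[0] flags=0011 → (cmp)
[1] flags=0011 CC?F → skip
[2] flags=0011 NE?T → r2=0x5c
[3] flags=0011 LE?T → r3=0xfa
[4] flags=1010 → (cmp)
[5] flags=1010 LS?F → skip
[6] flags=1010 NE?T → r3=0x99
[7] flags=1000 → (cmp)
[8] flags=1000 EQ?F → skip
[9] flags=1000 LS?T → r1=0x2d
[10] flags=1000 VC?T → r2=0x92

VAL = 0x92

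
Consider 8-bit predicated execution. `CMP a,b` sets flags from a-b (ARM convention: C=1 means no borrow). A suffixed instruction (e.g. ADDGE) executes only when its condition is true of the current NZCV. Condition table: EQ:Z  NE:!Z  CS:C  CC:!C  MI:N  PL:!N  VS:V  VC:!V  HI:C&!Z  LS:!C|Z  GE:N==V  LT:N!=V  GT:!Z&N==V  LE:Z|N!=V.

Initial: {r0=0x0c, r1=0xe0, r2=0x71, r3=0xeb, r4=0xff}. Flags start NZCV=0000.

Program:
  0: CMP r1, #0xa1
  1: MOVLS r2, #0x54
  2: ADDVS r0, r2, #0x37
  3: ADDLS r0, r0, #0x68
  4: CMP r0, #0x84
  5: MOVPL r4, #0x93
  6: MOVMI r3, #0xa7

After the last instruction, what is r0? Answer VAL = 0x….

[0] flags=0010 → (cmp)
[1] flags=0010 LS?F → skip
[2] flags=0010 VS?F → skip
[3] flags=0010 LS?F → skip
[4] flags=1001 → (cmp)
[5] flags=1001 PL?F → skip
[6] flags=1001 MI?T → r3=0xa7

VAL = 0x0c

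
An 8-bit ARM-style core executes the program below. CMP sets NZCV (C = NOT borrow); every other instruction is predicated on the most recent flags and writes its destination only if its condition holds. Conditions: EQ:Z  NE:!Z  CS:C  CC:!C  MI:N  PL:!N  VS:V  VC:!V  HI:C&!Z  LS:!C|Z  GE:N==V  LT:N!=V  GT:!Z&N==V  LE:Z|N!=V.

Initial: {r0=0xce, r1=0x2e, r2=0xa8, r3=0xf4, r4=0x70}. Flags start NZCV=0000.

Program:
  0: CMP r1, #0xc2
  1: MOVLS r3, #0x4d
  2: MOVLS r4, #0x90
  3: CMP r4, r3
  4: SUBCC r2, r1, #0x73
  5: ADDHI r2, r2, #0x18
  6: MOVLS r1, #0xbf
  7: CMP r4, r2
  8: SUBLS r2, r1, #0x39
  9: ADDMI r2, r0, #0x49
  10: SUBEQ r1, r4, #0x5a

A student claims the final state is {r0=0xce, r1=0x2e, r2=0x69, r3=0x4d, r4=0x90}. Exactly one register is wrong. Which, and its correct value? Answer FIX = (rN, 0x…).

FIX = (r2, 0x17)

0: ✓ CMP  NZCV=0000
1: ✓ MOVLS  r3←0x4d
2: ✓ MOVLS  r4←0x90
3: ✓ CMP  NZCV=0011
4: · SUBCC
5: ✓ ADDHI  r2←0xc0
6: · MOVLS
7: ✓ CMP  NZCV=1000
8: ✓ SUBLS  r2←0xf5
9: ✓ ADDMI  r2←0x17
10: · SUBEQ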